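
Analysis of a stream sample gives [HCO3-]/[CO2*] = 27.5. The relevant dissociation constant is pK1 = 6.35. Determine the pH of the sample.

pH = 7.79

From K1 = [H⁺][HCO3-]/[CO2*]:  pH = pK1 + log₁₀([HCO3-]/[CO2*])
log₁₀(27.5) = +1.439
pH = 6.35 + (+1.439) = 7.79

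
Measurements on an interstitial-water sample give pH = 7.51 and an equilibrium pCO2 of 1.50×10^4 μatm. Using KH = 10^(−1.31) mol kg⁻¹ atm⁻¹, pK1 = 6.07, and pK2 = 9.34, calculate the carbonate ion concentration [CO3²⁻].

[CO3²⁻] = 0.299 mmol/kg

[CO2*] = KH · pCO2 = 10^(−1.31) × 1.50×10^4×10^-6 = 7.347×10^-4 mol/kg
α₀ = 1/(1 + K1/[H⁺] + K1K2/[H⁺]²) = 1/(1 + 10^+1.44 + 10^-0.39) = 0.03454
DIC = [CO2*]/α₀ = 7.347×10^-4 / 0.03454 = 21.27 mmol/kg
[CO3²⁻] = α₂·DIC; α₂ = 0.01407, so [CO3²⁻] = 0.01407 × 21.27 = 0.299 mmol/kg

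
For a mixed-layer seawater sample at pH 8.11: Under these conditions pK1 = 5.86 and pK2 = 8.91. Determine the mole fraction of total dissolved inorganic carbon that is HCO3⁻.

α₁ = 1 / (1 + [H⁺]/K1 + K2/[H⁺]) = 1 / (1 + 10^-2.25 + 10^-0.80)
   = 1 / (1 + 0.0056234 + 0.15849) = 1/1.1641 = 0.8590

α₁ = 0.859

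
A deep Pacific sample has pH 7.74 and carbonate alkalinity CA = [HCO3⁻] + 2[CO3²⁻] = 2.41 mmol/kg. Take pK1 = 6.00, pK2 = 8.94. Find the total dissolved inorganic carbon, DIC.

DIC = 2.31 mmol/kg

CA = [HCO3⁻] + 2[CO3²⁻] = (α₁ + 2α₂)·DIC
At pH 7.74: [H⁺]/K1 = 10^-1.74 = 0.018197, K2/[H⁺] = 10^-1.20 = 0.063096
α₁ = 1/(1 + 0.018197 + 0.063096) = 1/1.0813 = 0.9248; α₂ = α₁·K2/[H⁺] = 0.05835
α₁ + 2α₂ = 1.0415
DIC = CA / (α₁ + 2α₂) = 2.41 / 1.0415 = 2.31 mmol/kg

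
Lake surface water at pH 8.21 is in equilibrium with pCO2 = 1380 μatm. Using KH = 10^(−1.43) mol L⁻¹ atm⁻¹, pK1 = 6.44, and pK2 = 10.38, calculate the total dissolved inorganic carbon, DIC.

DIC = 3.09 mmol/L

[CO2*] = KH · pCO2 = 10^(−1.43) × 1380×10^-6 = 5.127×10^-5 mol/L
α₀ = 1/(1 + K1/[H⁺] + K1K2/[H⁺]²) = 1/(1 + 10^+1.77 + 10^-0.40) = 0.01659
DIC = [CO2*]/α₀ = 5.127×10^-5 / 0.01659 = 3.09 mmol/L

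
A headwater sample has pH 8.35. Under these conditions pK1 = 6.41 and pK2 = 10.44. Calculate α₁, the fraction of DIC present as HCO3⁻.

α₁ = 1 / (1 + [H⁺]/K1 + K2/[H⁺]) = 1 / (1 + 10^-1.94 + 10^-2.09)
   = 1 / (1 + 0.011482 + 0.0081283) = 1/1.0196 = 0.9808

α₁ = 0.981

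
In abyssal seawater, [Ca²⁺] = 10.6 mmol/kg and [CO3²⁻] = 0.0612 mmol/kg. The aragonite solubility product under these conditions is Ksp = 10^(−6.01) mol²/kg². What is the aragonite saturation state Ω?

Ω = 0.664

Ksp = 10^(−6.01) = 9.772×10^-7
Ω = [Ca²⁺][CO3²⁻]/Ksp = (10.6×10^-3)(0.0612×10^-3) / 9.772×10^-7 = 0.664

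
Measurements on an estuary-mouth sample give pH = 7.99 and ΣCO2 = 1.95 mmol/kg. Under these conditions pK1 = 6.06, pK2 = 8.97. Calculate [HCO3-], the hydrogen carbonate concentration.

[HCO3⁻] = 1.75 mmol/kg

α₁ = 1 / (1 + [H⁺]/K1 + K2/[H⁺]) = 1 / (1 + 10^-1.93 + 10^-0.98)
   = 1 / (1 + 0.011749 + 0.10471) = 1/1.1165 = 0.8957
[HCO3⁻] = α₁ × DIC = 0.8957 × 1.95 = 1.75 mmol/kg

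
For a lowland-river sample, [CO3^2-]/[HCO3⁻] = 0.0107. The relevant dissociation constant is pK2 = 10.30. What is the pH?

pH = 8.33

From K2 = [H⁺][CO3^2-]/[HCO3⁻]:  pH = pK2 + log₁₀([CO3^2-]/[HCO3⁻])
log₁₀(0.0107) = -1.971
pH = 10.30 + (-1.971) = 8.33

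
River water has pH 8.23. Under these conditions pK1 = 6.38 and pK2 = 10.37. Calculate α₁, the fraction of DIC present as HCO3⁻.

α₁ = 0.979

α₁ = 1 / (1 + [H⁺]/K1 + K2/[H⁺]) = 1 / (1 + 10^-1.85 + 10^-2.14)
   = 1 / (1 + 0.014125 + 0.0072444) = 1/1.0214 = 0.9791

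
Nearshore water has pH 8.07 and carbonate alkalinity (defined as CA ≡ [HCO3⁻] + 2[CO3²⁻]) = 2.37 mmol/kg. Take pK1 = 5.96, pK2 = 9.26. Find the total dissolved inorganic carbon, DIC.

DIC = 2.25 mmol/kg

CA = [HCO3⁻] + 2[CO3²⁻] = (α₁ + 2α₂)·DIC
At pH 8.07: [H⁺]/K1 = 10^-2.11 = 0.0077625, K2/[H⁺] = 10^-1.19 = 0.064565
α₁ = 1/(1 + 0.0077625 + 0.064565) = 1/1.0723 = 0.9326; α₂ = α₁·K2/[H⁺] = 0.06021
α₁ + 2α₂ = 1.0530
DIC = CA / (α₁ + 2α₂) = 2.37 / 1.0530 = 2.25 mmol/kg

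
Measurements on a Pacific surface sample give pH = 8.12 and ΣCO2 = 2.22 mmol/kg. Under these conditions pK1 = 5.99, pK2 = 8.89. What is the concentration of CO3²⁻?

[CO3²⁻] = 0.320 mmol/kg

α₂ = 1 / (1 + [H⁺]/K2 + [H⁺]²/(K1K2)) = 1 / (1 + 10^+0.77 + 10^-1.36)
   = 1 / (1 + 5.8884 + 0.043652) = 1/6.9321 = 0.1443
[CO3²⁻] = α₂ × DIC = 0.1443 × 2.22 = 0.320 mmol/kg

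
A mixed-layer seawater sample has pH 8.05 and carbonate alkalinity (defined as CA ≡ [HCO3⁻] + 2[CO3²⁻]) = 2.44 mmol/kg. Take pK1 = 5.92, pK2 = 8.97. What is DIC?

CA = [HCO3⁻] + 2[CO3²⁻] = (α₁ + 2α₂)·DIC
At pH 8.05: [H⁺]/K1 = 10^-2.13 = 0.0074131, K2/[H⁺] = 10^-0.92 = 0.12023
α₁ = 1/(1 + 0.0074131 + 0.12023) = 1/1.1276 = 0.8868; α₂ = α₁·K2/[H⁺] = 0.1066
α₁ + 2α₂ = 1.1000
DIC = CA / (α₁ + 2α₂) = 2.44 / 1.1000 = 2.22 mmol/kg

DIC = 2.22 mmol/kg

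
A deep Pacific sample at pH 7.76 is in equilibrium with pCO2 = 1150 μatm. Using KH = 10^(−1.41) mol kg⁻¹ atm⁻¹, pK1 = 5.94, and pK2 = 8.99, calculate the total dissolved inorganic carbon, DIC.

DIC = 3.17 mmol/kg

[CO2*] = KH · pCO2 = 10^(−1.41) × 1150×10^-6 = 4.474×10^-5 mol/kg
α₀ = 1/(1 + K1/[H⁺] + K1K2/[H⁺]²) = 1/(1 + 10^+1.82 + 10^+0.59) = 0.01409
DIC = [CO2*]/α₀ = 4.474×10^-5 / 0.01409 = 3.17 mmol/kg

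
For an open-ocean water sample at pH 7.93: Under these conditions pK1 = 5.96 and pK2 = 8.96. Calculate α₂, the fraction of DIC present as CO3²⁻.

α₂ = 1 / (1 + [H⁺]/K2 + [H⁺]²/(K1K2)) = 1 / (1 + 10^+1.03 + 10^-0.94)
   = 1 / (1 + 10.715 + 0.11482) = 1/11.830 = 0.08453

α₂ = 0.0845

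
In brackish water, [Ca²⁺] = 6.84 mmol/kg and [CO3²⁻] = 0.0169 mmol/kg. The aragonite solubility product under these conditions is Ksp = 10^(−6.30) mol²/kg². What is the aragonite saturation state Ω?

Ω = 0.231

Ksp = 10^(−6.30) = 5.012×10^-7
Ω = [Ca²⁺][CO3²⁻]/Ksp = (6.84×10^-3)(0.0169×10^-3) / 5.012×10^-7 = 0.231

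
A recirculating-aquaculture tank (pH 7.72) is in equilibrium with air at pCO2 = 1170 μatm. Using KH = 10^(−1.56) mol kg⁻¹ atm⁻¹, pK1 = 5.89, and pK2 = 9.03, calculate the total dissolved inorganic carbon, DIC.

DIC = 2.32 mmol/kg

[CO2*] = KH · pCO2 = 10^(−1.56) × 1170×10^-6 = 3.222×10^-5 mol/kg
α₀ = 1/(1 + K1/[H⁺] + K1K2/[H⁺]²) = 1/(1 + 10^+1.83 + 10^+0.52) = 0.01390
DIC = [CO2*]/α₀ = 3.222×10^-5 / 0.01390 = 2.32 mmol/kg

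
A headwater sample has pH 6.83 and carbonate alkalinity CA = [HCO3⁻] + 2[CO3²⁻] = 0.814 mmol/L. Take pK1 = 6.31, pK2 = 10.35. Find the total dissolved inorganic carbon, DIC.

CA = [HCO3⁻] + 2[CO3²⁻] = (α₁ + 2α₂)·DIC
At pH 6.83: [H⁺]/K1 = 10^-0.52 = 0.30200, K2/[H⁺] = 10^-3.52 = 0.00030200
α₁ = 1/(1 + 0.30200 + 0.00030200) = 1/1.3023 = 0.7679; α₂ = α₁·K2/[H⁺] = 0.0002319
α₁ + 2α₂ = 0.7683
DIC = CA / (α₁ + 2α₂) = 0.814 / 0.7683 = 1.06 mmol/L

DIC = 1.06 mmol/L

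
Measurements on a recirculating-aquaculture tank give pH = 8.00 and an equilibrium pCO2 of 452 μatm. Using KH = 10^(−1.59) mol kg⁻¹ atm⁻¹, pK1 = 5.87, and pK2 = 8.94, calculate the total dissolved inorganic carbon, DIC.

DIC = 1.76 mmol/kg

[CO2*] = KH · pCO2 = 10^(−1.59) × 452×10^-6 = 1.162×10^-5 mol/kg
α₀ = 1/(1 + K1/[H⁺] + K1K2/[H⁺]²) = 1/(1 + 10^+2.13 + 10^+1.19) = 0.006606
DIC = [CO2*]/α₀ = 1.162×10^-5 / 0.006606 = 1.76 mmol/kg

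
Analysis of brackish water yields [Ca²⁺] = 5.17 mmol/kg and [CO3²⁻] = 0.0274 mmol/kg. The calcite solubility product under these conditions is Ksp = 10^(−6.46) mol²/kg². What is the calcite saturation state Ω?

Ksp = 10^(−6.46) = 3.467×10^-7
Ω = [Ca²⁺][CO3²⁻]/Ksp = (5.17×10^-3)(0.0274×10^-3) / 3.467×10^-7 = 0.409

Ω = 0.409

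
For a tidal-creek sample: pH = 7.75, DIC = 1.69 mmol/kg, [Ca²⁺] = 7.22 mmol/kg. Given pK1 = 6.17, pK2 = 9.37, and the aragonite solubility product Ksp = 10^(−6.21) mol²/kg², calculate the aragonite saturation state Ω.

Ω = 0.452

α₂ = 1 / (1 + [H⁺]/K2 + [H⁺]²/(K1K2)) = 1 / (1 + 10^+1.62 + 10^+0.04)
   = 1 / (1 + 41.687 + 1.0965) = 1/43.783 = 0.02284
[CO3²⁻] = α₂ × DIC = 0.02284 × 1.69 = 0.03860 mmol/kg
Ksp = 10^(−6.21) = 6.166×10^-7
Ω = [Ca²⁺][CO3²⁻]/Ksp = (7.22×10^-3)(3.860×10^-5) / 6.166×10^-7 = 0.452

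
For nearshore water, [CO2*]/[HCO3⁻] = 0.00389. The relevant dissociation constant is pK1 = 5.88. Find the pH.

pH = 8.29

From K1 = [H⁺][HCO3⁻]/[CO2*]:  pH = pK1 − log₁₀([CO2*]/[HCO3⁻])
log₁₀(0.00389) = -2.410
pH = 5.88 − (-2.410) = 8.29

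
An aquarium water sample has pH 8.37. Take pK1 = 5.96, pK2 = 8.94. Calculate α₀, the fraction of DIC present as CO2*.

α₀ = 1 / (1 + K1/[H⁺] + K1K2/[H⁺]²) = 1 / (1 + 10^+2.41 + 10^+1.84)
   = 1 / (1 + 257.04 + 69.183) = 1/327.22 = 0.003056

α₀ = 0.00306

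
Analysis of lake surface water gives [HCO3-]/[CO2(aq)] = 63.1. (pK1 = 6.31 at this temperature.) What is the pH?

pH = 8.11

From K1 = [H⁺][HCO3-]/[CO2(aq)]:  pH = pK1 + log₁₀([HCO3-]/[CO2(aq)])
log₁₀(63.1) = +1.800
pH = 6.31 + (+1.800) = 8.11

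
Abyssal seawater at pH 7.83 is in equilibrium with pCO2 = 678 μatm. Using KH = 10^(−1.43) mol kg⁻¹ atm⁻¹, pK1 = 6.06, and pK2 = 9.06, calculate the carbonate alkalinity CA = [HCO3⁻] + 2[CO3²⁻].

[CO2*] = KH · pCO2 = 10^(−1.43) × 678×10^-6 = 2.519×10^-5 mol/kg
α₀ = 1/(1 + K1/[H⁺] + K1K2/[H⁺]²) = 1/(1 + 10^+1.77 + 10^+0.54) = 0.01578
DIC = [CO2*]/α₀ = 2.519×10^-5 / 0.01578 = 1.596 mmol/kg
CA = (α₁ + 2α₂)·DIC = (0.9295 + 2×0.05473) × 1.596 = 1.66 mmol/kg

CA = 1.66 mmol/kg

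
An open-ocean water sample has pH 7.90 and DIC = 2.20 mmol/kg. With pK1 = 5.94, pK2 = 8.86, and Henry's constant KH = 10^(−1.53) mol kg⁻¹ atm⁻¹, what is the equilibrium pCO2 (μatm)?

pCO2 = 729 μatm

α₀ = 1 / (1 + K1/[H⁺] + K1K2/[H⁺]²) = 1 / (1 + 10^+1.96 + 10^+1.00)
   = 1 / (1 + 91.201 + 10.000) = 1/102.20 = 0.009785
[CO2*] = α₀ × DIC = 0.009785 × 2.20 = 0.02153 mmol/kg
pCO2 = [CO2*]/KH = 2.153×10^-5 / 2.951×10^-2 = 729 μatm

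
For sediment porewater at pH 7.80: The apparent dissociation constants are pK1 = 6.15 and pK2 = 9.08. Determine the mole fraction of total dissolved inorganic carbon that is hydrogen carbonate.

α₁ = 1 / (1 + [H⁺]/K1 + K2/[H⁺]) = 1 / (1 + 10^-1.65 + 10^-1.28)
   = 1 / (1 + 0.022387 + 0.052481) = 1/1.0749 = 0.9303

α₁ = 0.930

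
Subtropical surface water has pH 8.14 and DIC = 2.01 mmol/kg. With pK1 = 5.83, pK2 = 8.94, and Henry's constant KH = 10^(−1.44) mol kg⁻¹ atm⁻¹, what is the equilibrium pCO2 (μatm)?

pCO2 = 233 μatm

α₀ = 1 / (1 + K1/[H⁺] + K1K2/[H⁺]²) = 1 / (1 + 10^+2.31 + 10^+1.51)
   = 1 / (1 + 204.17 + 32.359) = 1/237.53 = 0.004210
[CO2*] = α₀ × DIC = 0.004210 × 2.01 = 0.008462 mmol/kg = 8.462 μmol/kg
pCO2 = [CO2*]/KH = 8.462×10^-6 / 3.631×10^-2 = 233 μatm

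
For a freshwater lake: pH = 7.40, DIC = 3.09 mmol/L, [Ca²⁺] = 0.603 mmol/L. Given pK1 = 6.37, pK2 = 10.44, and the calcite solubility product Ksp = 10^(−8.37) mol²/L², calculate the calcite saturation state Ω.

Ω = 0.364

α₂ = 1 / (1 + [H⁺]/K2 + [H⁺]²/(K1K2)) = 1 / (1 + 10^+3.04 + 10^+2.01)
   = 1 / (1 + 1096.5 + 102.33) = 1/1199.8 = 0.0008335
[CO3²⁻] = α₂ × DIC = 0.0008335 × 3.09 = 0.002575 mmol/L = 2.575 μmol/L
Ksp = 10^(−8.37) = 4.266×10^-9
Ω = [Ca²⁺][CO3²⁻]/Ksp = (0.603×10^-3)(2.575×10^-6) / 4.266×10^-9 = 0.364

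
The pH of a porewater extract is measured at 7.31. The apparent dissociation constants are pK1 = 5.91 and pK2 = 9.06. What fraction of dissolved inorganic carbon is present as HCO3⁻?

α₁ = 1 / (1 + [H⁺]/K1 + K2/[H⁺]) = 1 / (1 + 10^-1.40 + 10^-1.75)
   = 1 / (1 + 0.039811 + 0.017783) = 1/1.0576 = 0.9455

α₁ = 0.946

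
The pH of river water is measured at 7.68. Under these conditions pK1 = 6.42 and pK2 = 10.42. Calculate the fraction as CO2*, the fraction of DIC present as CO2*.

α₀ = 1 / (1 + K1/[H⁺] + K1K2/[H⁺]²) = 1 / (1 + 10^+1.26 + 10^-1.48)
   = 1 / (1 + 18.197 + 0.033113) = 1/19.230 = 0.05200

α₀ = 0.0520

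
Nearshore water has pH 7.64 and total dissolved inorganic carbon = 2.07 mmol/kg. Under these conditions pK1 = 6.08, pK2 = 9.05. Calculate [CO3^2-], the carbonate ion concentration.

[CO3²⁻] = 0.0755 mmol/kg

α₂ = 1 / (1 + [H⁺]/K2 + [H⁺]²/(K1K2)) = 1 / (1 + 10^+1.41 + 10^-0.15)
   = 1 / (1 + 25.704 + 0.70795) = 1/27.412 = 0.03648
[CO3²⁻] = α₂ × DIC = 0.03648 × 2.07 = 0.0755 mmol/kg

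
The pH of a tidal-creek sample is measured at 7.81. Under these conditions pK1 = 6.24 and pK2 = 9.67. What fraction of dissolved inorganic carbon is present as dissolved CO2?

α₀ = 1 / (1 + K1/[H⁺] + K1K2/[H⁺]²) = 1 / (1 + 10^+1.57 + 10^-0.29)
   = 1 / (1 + 37.154 + 0.51286) = 1/38.666 = 0.02586

α₀ = 0.0259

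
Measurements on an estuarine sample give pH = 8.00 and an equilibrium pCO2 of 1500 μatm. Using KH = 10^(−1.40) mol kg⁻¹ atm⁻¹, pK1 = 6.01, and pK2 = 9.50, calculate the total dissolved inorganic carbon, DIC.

DIC = 6.08 mmol/kg

[CO2*] = KH · pCO2 = 10^(−1.40) × 1500×10^-6 = 5.972×10^-5 mol/kg
α₀ = 1/(1 + K1/[H⁺] + K1K2/[H⁺]²) = 1/(1 + 10^+1.99 + 10^+0.49) = 0.009822
DIC = [CO2*]/α₀ = 5.972×10^-5 / 0.009822 = 6.08 mmol/kg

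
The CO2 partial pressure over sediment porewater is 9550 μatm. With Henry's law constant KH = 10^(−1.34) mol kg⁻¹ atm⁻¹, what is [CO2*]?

[CO2*] = 437 μmol/kg

KH = 10^(−1.34) = 4.571×10^-2 mol kg⁻¹ atm⁻¹
[CO2*] = KH · pCO2 = 4.571×10^-2 × 9550×10^-6 atm = 4.37×10^-4 mol/kg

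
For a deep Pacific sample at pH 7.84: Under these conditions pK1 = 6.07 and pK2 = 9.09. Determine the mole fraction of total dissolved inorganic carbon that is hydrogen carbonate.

α₁ = 0.932

α₁ = 1 / (1 + [H⁺]/K1 + K2/[H⁺]) = 1 / (1 + 10^-1.77 + 10^-1.25)
   = 1 / (1 + 0.016982 + 0.056234) = 1/1.0732 = 0.9318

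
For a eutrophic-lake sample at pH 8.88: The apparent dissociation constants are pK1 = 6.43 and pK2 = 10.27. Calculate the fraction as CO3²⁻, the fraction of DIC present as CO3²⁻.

α₂ = 1 / (1 + [H⁺]/K2 + [H⁺]²/(K1K2)) = 1 / (1 + 10^+1.39 + 10^-1.06)
   = 1 / (1 + 24.547 + 0.087096) = 1/25.634 = 0.03901

α₂ = 0.0390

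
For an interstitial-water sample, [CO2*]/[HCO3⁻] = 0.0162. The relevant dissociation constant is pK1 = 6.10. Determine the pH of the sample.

pH = 7.89

From K1 = [H⁺][HCO3⁻]/[CO2*]:  pH = pK1 − log₁₀([CO2*]/[HCO3⁻])
log₁₀(0.0162) = -1.790
pH = 6.10 − (-1.790) = 7.89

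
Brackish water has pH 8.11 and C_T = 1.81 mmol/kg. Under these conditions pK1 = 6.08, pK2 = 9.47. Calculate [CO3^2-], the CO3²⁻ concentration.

[CO3²⁻] = 0.0750 mmol/kg

α₂ = 1 / (1 + [H⁺]/K2 + [H⁺]²/(K1K2)) = 1 / (1 + 10^+1.36 + 10^-0.67)
   = 1 / (1 + 22.909 + 0.21380) = 1/24.122 = 0.04146
[CO3²⁻] = α₂ × DIC = 0.04146 × 1.81 = 0.0750 mmol/kg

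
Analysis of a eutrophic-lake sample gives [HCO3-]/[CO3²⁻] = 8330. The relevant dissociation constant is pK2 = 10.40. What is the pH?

From K2 = [H⁺][CO3²⁻]/[HCO3-]:  pH = pK2 − log₁₀([HCO3-]/[CO3²⁻])
log₁₀(8330) = +3.921
pH = 10.40 − (+3.921) = 6.48

pH = 6.48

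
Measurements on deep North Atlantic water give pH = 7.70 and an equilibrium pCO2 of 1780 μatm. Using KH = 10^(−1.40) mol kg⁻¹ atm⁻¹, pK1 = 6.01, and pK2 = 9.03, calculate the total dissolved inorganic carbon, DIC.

[CO2*] = KH · pCO2 = 10^(−1.40) × 1780×10^-6 = 7.086×10^-5 mol/kg
α₀ = 1/(1 + K1/[H⁺] + K1K2/[H⁺]²) = 1/(1 + 10^+1.69 + 10^+0.36) = 0.01913
DIC = [CO2*]/α₀ = 7.086×10^-5 / 0.01913 = 3.70 mmol/kg

DIC = 3.70 mmol/kg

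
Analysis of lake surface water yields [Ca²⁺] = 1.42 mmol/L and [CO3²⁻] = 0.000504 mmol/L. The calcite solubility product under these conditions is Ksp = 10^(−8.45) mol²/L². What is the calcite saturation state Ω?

Ω = 0.202

Ksp = 10^(−8.45) = 3.548×10^-9
Ω = [Ca²⁺][CO3²⁻]/Ksp = (1.42×10^-3)(0.000504×10^-3) / 3.548×10^-9 = 0.202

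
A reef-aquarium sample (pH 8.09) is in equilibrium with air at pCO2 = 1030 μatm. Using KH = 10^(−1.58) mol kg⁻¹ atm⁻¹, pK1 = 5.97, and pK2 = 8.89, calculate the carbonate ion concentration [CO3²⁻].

[CO2*] = KH · pCO2 = 10^(−1.58) × 1030×10^-6 = 2.709×10^-5 mol/kg
α₀ = 1/(1 + K1/[H⁺] + K1K2/[H⁺]²) = 1/(1 + 10^+2.12 + 10^+1.32) = 0.006505
DIC = [CO2*]/α₀ = 2.709×10^-5 / 0.006505 = 4.165 mmol/kg
[CO3²⁻] = α₂·DIC; α₂ = 0.1359, so [CO3²⁻] = 0.1359 × 4.165 = 0.566 mmol/kg

[CO3²⁻] = 0.566 mmol/kg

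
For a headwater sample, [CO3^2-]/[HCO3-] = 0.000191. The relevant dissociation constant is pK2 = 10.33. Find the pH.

pH = 6.61

From K2 = [H⁺][CO3^2-]/[HCO3-]:  pH = pK2 + log₁₀([CO3^2-]/[HCO3-])
log₁₀(0.000191) = -3.719
pH = 10.33 + (-3.719) = 6.61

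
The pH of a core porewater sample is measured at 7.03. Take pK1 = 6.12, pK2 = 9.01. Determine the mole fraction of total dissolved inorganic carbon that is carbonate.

α₂ = 0.00924

α₂ = 1 / (1 + [H⁺]/K2 + [H⁺]²/(K1K2)) = 1 / (1 + 10^+1.98 + 10^+1.07)
   = 1 / (1 + 95.499 + 11.749) = 1/108.25 = 0.009238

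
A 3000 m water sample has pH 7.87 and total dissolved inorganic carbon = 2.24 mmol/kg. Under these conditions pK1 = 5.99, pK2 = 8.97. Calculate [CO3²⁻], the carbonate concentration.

α₂ = 1 / (1 + [H⁺]/K2 + [H⁺]²/(K1K2)) = 1 / (1 + 10^+1.10 + 10^-0.78)
   = 1 / (1 + 12.589 + 0.16596) = 1/13.755 = 0.07270
[CO3²⁻] = α₂ × DIC = 0.07270 × 2.24 = 0.163 mmol/kg

[CO3²⁻] = 0.163 mmol/kg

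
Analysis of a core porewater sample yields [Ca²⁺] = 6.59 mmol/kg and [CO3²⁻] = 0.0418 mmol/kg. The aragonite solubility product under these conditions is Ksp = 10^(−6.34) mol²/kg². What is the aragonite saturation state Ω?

Ksp = 10^(−6.34) = 4.571×10^-7
Ω = [Ca²⁺][CO3²⁻]/Ksp = (6.59×10^-3)(0.0418×10^-3) / 4.571×10^-7 = 0.603

Ω = 0.603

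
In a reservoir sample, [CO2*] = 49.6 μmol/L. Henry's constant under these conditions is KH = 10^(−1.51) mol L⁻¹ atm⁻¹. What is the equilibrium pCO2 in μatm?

pCO2 = 1610 μatm

KH = 10^(−1.51) = 3.090×10^-2 mol L⁻¹ atm⁻¹
pCO2 = [CO2*]/KH = 49.6×10^-6 / 3.090×10^-2 = 1.61×10^-3 atm = 1610 μatm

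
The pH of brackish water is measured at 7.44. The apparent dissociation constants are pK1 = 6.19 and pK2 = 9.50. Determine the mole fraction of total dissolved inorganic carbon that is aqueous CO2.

α₀ = 0.0528

α₀ = 1 / (1 + K1/[H⁺] + K1K2/[H⁺]²) = 1 / (1 + 10^+1.25 + 10^-0.81)
   = 1 / (1 + 17.783 + 0.15488) = 1/18.938 = 0.05280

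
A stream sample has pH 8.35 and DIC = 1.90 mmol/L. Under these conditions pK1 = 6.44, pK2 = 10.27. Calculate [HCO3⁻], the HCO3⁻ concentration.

α₁ = 1 / (1 + [H⁺]/K1 + K2/[H⁺]) = 1 / (1 + 10^-1.91 + 10^-1.92)
   = 1 / (1 + 0.012303 + 0.012023) = 1/1.0243 = 0.9763
[HCO3⁻] = α₁ × DIC = 0.9763 × 1.90 = 1.85 mmol/L

[HCO3⁻] = 1.85 mmol/L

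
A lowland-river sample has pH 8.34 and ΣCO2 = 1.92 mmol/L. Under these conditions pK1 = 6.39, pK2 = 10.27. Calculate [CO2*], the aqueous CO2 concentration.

α₀ = 1 / (1 + K1/[H⁺] + K1K2/[H⁺]²) = 1 / (1 + 10^+1.95 + 10^+0.02)
   = 1 / (1 + 89.125 + 1.0471) = 1/91.172 = 0.01097
[CO2*] = α₀ × DIC = 0.01097 × 1.92 = 0.0211 mmol/L

[CO2*] = 0.0211 mmol/L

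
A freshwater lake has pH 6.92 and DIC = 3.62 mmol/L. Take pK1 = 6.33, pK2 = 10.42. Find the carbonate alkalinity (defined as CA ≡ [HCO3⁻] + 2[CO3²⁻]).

CA = 2.88 mmol/L

CA = [HCO3⁻] + 2[CO3²⁻] = (α₁ + 2α₂)·DIC
At pH 6.92: [H⁺]/K1 = 10^-0.59 = 0.25704, K2/[H⁺] = 10^-3.50 = 0.00031623
α₁ = 1/(1 + 0.25704 + 0.00031623) = 1/1.2574 = 0.7953; α₂ = α₁·K2/[H⁺] = 0.0002515
α₁ + 2α₂ = 0.7958
CA = 0.7958 × 3.62 = 2.88 mmol/L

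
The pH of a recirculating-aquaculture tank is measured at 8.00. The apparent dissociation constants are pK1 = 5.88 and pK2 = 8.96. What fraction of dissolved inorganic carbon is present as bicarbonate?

α₁ = 1 / (1 + [H⁺]/K1 + K2/[H⁺]) = 1 / (1 + 10^-2.12 + 10^-0.96)
   = 1 / (1 + 0.0075858 + 0.10965) = 1/1.1172 = 0.8951

α₁ = 0.895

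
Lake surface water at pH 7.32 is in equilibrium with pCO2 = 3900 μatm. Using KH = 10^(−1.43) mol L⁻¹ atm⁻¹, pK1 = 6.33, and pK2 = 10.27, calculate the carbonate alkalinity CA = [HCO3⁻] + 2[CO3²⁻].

CA = 1.42 mmol/L

[CO2*] = KH · pCO2 = 10^(−1.43) × 3900×10^-6 = 1.449×10^-4 mol/L
α₀ = 1/(1 + K1/[H⁺] + K1K2/[H⁺]²) = 1/(1 + 10^+0.99 + 10^-1.96) = 0.09274
DIC = [CO2*]/α₀ = 1.449×10^-4 / 0.09274 = 1.562 mmol/L
CA = (α₁ + 2α₂)·DIC = (0.9062 + 2×0.001017) × 1.562 = 1.42 mmol/L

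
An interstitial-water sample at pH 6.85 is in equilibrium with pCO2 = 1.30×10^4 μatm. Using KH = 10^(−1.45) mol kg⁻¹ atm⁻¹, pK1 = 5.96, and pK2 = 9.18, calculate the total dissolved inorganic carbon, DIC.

[CO2*] = KH · pCO2 = 10^(−1.45) × 1.30×10^4×10^-6 = 4.613×10^-4 mol/kg
α₀ = 1/(1 + K1/[H⁺] + K1K2/[H⁺]²) = 1/(1 + 10^+0.89 + 10^-1.44) = 0.1137
DIC = [CO2*]/α₀ = 4.613×10^-4 / 0.1137 = 4.06 mmol/kg

DIC = 4.06 mmol/kg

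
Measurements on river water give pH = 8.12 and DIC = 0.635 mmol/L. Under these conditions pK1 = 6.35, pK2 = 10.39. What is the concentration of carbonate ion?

α₂ = 1 / (1 + [H⁺]/K2 + [H⁺]²/(K1K2)) = 1 / (1 + 10^+2.27 + 10^+0.50)
   = 1 / (1 + 186.21 + 3.1623) = 1/190.37 = 0.005253
[CO3²⁻] = α₂ × DIC = 0.005253 × 0.635 = 0.00334 mmol/L = 3.34 μmol/L

[CO3²⁻] = 3.34 μmol/L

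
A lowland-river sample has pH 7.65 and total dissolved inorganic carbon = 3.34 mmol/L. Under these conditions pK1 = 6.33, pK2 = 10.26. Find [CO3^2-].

[CO3²⁻] = 7.81 μmol/L

α₂ = 1 / (1 + [H⁺]/K2 + [H⁺]²/(K1K2)) = 1 / (1 + 10^+2.61 + 10^+1.29)
   = 1 / (1 + 407.38 + 19.498) = 1/427.88 = 0.002337
[CO3²⁻] = α₂ × DIC = 0.002337 × 3.34 = 0.00781 mmol/L = 7.81 μmol/L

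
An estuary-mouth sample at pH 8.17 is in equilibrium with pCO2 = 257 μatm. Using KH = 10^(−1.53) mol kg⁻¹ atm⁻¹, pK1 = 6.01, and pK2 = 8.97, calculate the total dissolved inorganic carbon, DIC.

DIC = 1.28 mmol/kg

[CO2*] = KH · pCO2 = 10^(−1.53) × 257×10^-6 = 7.585×10^-6 mol/kg
α₀ = 1/(1 + K1/[H⁺] + K1K2/[H⁺]²) = 1/(1 + 10^+2.16 + 10^+1.36) = 0.005936
DIC = [CO2*]/α₀ = 7.585×10^-6 / 0.005936 = 1.28 mmol/kg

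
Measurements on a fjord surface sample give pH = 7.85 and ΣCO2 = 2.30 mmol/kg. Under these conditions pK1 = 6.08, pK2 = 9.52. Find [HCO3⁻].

α₁ = 1 / (1 + [H⁺]/K1 + K2/[H⁺]) = 1 / (1 + 10^-1.77 + 10^-1.67)
   = 1 / (1 + 0.016982 + 0.021380) = 1/1.0384 = 0.9631
[HCO3⁻] = α₁ × DIC = 0.9631 × 2.30 = 2.22 mmol/kg

[HCO3⁻] = 2.22 mmol/kg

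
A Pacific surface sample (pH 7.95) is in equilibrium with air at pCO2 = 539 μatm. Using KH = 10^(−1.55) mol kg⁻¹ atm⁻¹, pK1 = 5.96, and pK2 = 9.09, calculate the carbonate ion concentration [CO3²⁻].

[CO2*] = KH · pCO2 = 10^(−1.55) × 539×10^-6 = 1.519×10^-5 mol/kg
α₀ = 1/(1 + K1/[H⁺] + K1K2/[H⁺]²) = 1/(1 + 10^+1.99 + 10^+0.85) = 0.009452
DIC = [CO2*]/α₀ = 1.519×10^-5 / 0.009452 = 1.607 mmol/kg
[CO3²⁻] = α₂·DIC; α₂ = 0.06691, so [CO3²⁻] = 0.06691 × 1.607 = 0.108 mmol/kg

[CO3²⁻] = 0.108 mmol/kg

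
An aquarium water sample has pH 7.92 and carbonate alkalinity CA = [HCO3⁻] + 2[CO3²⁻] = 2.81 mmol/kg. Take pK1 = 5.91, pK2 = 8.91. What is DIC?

CA = [HCO3⁻] + 2[CO3²⁻] = (α₁ + 2α₂)·DIC
At pH 7.92: [H⁺]/K1 = 10^-2.01 = 0.0097724, K2/[H⁺] = 10^-0.99 = 0.10233
α₁ = 1/(1 + 0.0097724 + 0.10233) = 1/1.1121 = 0.8992; α₂ = α₁·K2/[H⁺] = 0.09201
α₁ + 2α₂ = 1.0832
DIC = CA / (α₁ + 2α₂) = 2.81 / 1.0832 = 2.59 mmol/kg

DIC = 2.59 mmol/kg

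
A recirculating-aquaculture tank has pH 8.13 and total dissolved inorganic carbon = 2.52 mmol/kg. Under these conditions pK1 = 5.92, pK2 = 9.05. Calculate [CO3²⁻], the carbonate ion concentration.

[CO3²⁻] = 0.269 mmol/kg

α₂ = 1 / (1 + [H⁺]/K2 + [H⁺]²/(K1K2)) = 1 / (1 + 10^+0.92 + 10^-1.29)
   = 1 / (1 + 8.3176 + 0.051286) = 1/9.3689 = 0.1067
[CO3²⁻] = α₂ × DIC = 0.1067 × 2.52 = 0.269 mmol/kg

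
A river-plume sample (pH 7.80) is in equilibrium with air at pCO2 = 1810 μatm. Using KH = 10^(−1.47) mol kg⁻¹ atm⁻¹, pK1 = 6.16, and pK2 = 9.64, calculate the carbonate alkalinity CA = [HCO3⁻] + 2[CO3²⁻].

CA = 2.75 mmol/kg

[CO2*] = KH · pCO2 = 10^(−1.47) × 1810×10^-6 = 6.133×10^-5 mol/kg
α₀ = 1/(1 + K1/[H⁺] + K1K2/[H⁺]²) = 1/(1 + 10^+1.64 + 10^-0.20) = 0.02208
DIC = [CO2*]/α₀ = 6.133×10^-5 / 0.02208 = 2.777 mmol/kg
CA = (α₁ + 2α₂)·DIC = (0.9640 + 2×0.01393) × 2.777 = 2.75 mmol/kg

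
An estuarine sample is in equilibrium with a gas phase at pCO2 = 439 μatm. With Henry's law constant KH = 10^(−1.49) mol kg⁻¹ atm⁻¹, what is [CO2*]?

[CO2*] = 14.2 μmol/kg

KH = 10^(−1.49) = 3.236×10^-2 mol kg⁻¹ atm⁻¹
[CO2*] = KH · pCO2 = 3.236×10^-2 × 439×10^-6 atm = 1.42×10^-5 mol/kg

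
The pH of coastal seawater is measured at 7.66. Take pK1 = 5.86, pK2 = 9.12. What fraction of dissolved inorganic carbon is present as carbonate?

α₂ = 1 / (1 + [H⁺]/K2 + [H⁺]²/(K1K2)) = 1 / (1 + 10^+1.46 + 10^-0.34)
   = 1 / (1 + 28.840 + 0.45709) = 1/30.297 = 0.03301

α₂ = 0.0330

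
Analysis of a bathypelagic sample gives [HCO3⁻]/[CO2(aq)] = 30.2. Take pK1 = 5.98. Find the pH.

pH = 7.46

From K1 = [H⁺][HCO3⁻]/[CO2(aq)]:  pH = pK1 + log₁₀([HCO3⁻]/[CO2(aq)])
log₁₀(30.2) = +1.480
pH = 5.98 + (+1.480) = 7.46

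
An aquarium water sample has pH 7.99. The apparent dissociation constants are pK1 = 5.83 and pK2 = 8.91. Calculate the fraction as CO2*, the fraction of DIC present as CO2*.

α₀ = 0.00614

α₀ = 1 / (1 + K1/[H⁺] + K1K2/[H⁺]²) = 1 / (1 + 10^+2.16 + 10^+1.24)
   = 1 / (1 + 144.54 + 17.378) = 1/162.92 = 0.006138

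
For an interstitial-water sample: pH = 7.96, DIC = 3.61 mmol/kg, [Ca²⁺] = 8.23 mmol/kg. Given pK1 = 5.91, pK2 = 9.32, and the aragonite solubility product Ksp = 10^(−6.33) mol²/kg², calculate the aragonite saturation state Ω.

Ω = 2.63

α₂ = 1 / (1 + [H⁺]/K2 + [H⁺]²/(K1K2)) = 1 / (1 + 10^+1.36 + 10^-0.69)
   = 1 / (1 + 22.909 + 0.20417) = 1/24.113 = 0.04147
[CO3²⁻] = α₂ × DIC = 0.04147 × 3.61 = 0.1497 mmol/kg
Ksp = 10^(−6.33) = 4.677×10^-7
Ω = [Ca²⁺][CO3²⁻]/Ksp = (8.23×10^-3)(1.497×10^-4) / 4.677×10^-7 = 2.63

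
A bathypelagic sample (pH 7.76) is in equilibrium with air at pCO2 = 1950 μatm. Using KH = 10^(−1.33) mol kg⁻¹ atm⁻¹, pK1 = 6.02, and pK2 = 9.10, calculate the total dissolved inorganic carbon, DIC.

DIC = 5.33 mmol/kg

[CO2*] = KH · pCO2 = 10^(−1.33) × 1950×10^-6 = 9.121×10^-5 mol/kg
α₀ = 1/(1 + K1/[H⁺] + K1K2/[H⁺]²) = 1/(1 + 10^+1.74 + 10^+0.40) = 0.01710
DIC = [CO2*]/α₀ = 9.121×10^-5 / 0.01710 = 5.33 mmol/kg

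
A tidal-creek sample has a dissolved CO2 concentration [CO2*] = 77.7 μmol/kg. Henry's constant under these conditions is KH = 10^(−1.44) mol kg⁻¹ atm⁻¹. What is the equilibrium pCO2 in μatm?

pCO2 = 2140 μatm

KH = 10^(−1.44) = 3.631×10^-2 mol kg⁻¹ atm⁻¹
pCO2 = [CO2*]/KH = 77.7×10^-6 / 3.631×10^-2 = 2.14×10^-3 atm = 2140 μatm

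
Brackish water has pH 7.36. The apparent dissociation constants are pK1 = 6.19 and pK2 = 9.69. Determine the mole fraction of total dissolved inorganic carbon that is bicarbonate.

α₁ = 1 / (1 + [H⁺]/K1 + K2/[H⁺]) = 1 / (1 + 10^-1.17 + 10^-2.33)
   = 1 / (1 + 0.067608 + 0.0046774) = 1/1.0723 = 0.9326

α₁ = 0.933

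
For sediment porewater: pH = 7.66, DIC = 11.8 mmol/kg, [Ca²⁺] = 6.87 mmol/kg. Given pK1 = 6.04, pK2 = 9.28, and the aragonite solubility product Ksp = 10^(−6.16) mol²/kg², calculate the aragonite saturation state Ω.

α₂ = 1 / (1 + [H⁺]/K2 + [H⁺]²/(K1K2)) = 1 / (1 + 10^+1.62 + 10^+0.00)
   = 1 / (1 + 41.687 + 1.0000) = 1/43.687 = 0.02289
[CO3²⁻] = α₂ × DIC = 0.02289 × 11.8 = 0.2701 mmol/kg
Ksp = 10^(−6.16) = 6.918×10^-7
Ω = [Ca²⁺][CO3²⁻]/Ksp = (6.87×10^-3)(2.701×10^-4) / 6.918×10^-7 = 2.68

Ω = 2.68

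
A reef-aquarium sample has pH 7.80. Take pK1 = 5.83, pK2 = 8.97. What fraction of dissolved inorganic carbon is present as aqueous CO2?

α₀ = 1 / (1 + K1/[H⁺] + K1K2/[H⁺]²) = 1 / (1 + 10^+1.97 + 10^+0.80)
   = 1 / (1 + 93.325 + 6.3096) = 1/100.64 = 0.009937

α₀ = 0.00994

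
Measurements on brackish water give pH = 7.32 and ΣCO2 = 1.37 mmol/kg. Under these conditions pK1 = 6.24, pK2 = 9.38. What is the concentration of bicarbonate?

α₁ = 1 / (1 + [H⁺]/K1 + K2/[H⁺]) = 1 / (1 + 10^-1.08 + 10^-2.06)
   = 1 / (1 + 0.083176 + 0.0087096) = 1/1.0919 = 0.9158
[HCO3⁻] = α₁ × DIC = 0.9158 × 1.37 = 1.25 mmol/kg

[HCO3⁻] = 1.25 mmol/kg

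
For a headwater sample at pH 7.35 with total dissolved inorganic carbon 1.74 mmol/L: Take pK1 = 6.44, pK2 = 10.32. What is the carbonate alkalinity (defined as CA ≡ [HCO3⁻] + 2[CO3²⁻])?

CA = 1.55 mmol/L

CA = [HCO3⁻] + 2[CO3²⁻] = (α₁ + 2α₂)·DIC
At pH 7.35: [H⁺]/K1 = 10^-0.91 = 0.12303, K2/[H⁺] = 10^-2.97 = 0.0010715
α₁ = 1/(1 + 0.12303 + 0.0010715) = 1/1.1241 = 0.8896; α₂ = α₁·K2/[H⁺] = 0.0009532
α₁ + 2α₂ = 0.8915
CA = 0.8915 × 1.74 = 1.55 mmol/L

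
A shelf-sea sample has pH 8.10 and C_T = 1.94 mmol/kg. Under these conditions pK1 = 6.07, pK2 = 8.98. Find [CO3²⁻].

[CO3²⁻] = 0.224 mmol/kg

α₂ = 1 / (1 + [H⁺]/K2 + [H⁺]²/(K1K2)) = 1 / (1 + 10^+0.88 + 10^-1.15)
   = 1 / (1 + 7.5858 + 0.070795) = 1/8.6566 = 0.1155
[CO3²⁻] = α₂ × DIC = 0.1155 × 1.94 = 0.224 mmol/kg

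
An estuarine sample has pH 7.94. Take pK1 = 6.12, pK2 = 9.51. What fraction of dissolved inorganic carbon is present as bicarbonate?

α₁ = 1 / (1 + [H⁺]/K1 + K2/[H⁺]) = 1 / (1 + 10^-1.82 + 10^-1.57)
   = 1 / (1 + 0.015136 + 0.026915) = 1/1.0421 = 0.9596

α₁ = 0.960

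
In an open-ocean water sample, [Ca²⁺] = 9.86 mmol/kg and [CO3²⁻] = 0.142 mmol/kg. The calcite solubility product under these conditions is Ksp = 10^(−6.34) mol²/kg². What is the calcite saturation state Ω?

Ω = 3.06

Ksp = 10^(−6.34) = 4.571×10^-7
Ω = [Ca²⁺][CO3²⁻]/Ksp = (9.86×10^-3)(0.142×10^-3) / 4.571×10^-7 = 3.06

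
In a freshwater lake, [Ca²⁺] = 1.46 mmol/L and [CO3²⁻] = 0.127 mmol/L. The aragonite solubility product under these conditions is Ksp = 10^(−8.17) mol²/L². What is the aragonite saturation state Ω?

Ω = 27.4

Ksp = 10^(−8.17) = 6.761×10^-9
Ω = [Ca²⁺][CO3²⁻]/Ksp = (1.46×10^-3)(0.127×10^-3) / 6.761×10^-9 = 27.4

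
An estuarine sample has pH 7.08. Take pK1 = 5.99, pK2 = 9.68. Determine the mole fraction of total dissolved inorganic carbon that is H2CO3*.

α₀ = 0.0750

α₀ = 1 / (1 + K1/[H⁺] + K1K2/[H⁺]²) = 1 / (1 + 10^+1.09 + 10^-1.51)
   = 1 / (1 + 12.303 + 0.030903) = 1/13.334 = 0.07500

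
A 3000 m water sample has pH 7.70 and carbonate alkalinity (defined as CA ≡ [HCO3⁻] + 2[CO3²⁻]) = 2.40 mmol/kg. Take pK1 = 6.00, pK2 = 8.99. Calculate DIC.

CA = [HCO3⁻] + 2[CO3²⁻] = (α₁ + 2α₂)·DIC
At pH 7.70: [H⁺]/K1 = 10^-1.70 = 0.019953, K2/[H⁺] = 10^-1.29 = 0.051286
α₁ = 1/(1 + 0.019953 + 0.051286) = 1/1.0712 = 0.9335; α₂ = α₁·K2/[H⁺] = 0.04788
α₁ + 2α₂ = 1.0292
DIC = CA / (α₁ + 2α₂) = 2.40 / 1.0292 = 2.33 mmol/kg

DIC = 2.33 mmol/kg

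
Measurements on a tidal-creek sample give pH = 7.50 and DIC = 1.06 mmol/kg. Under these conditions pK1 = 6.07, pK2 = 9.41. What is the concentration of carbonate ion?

α₂ = 1 / (1 + [H⁺]/K2 + [H⁺]²/(K1K2)) = 1 / (1 + 10^+1.91 + 10^+0.48)
   = 1 / (1 + 81.283 + 3.0200) = 1/85.303 = 0.01172
[CO3²⁻] = α₂ × DIC = 0.01172 × 1.06 = 0.0124 mmol/kg = 12.4 μmol/kg

[CO3²⁻] = 12.4 μmol/kg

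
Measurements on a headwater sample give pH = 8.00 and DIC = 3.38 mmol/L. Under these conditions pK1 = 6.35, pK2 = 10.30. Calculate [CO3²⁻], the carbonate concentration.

[CO3²⁻] = 16.5 μmol/L

α₂ = 1 / (1 + [H⁺]/K2 + [H⁺]²/(K1K2)) = 1 / (1 + 10^+2.30 + 10^+0.65)
   = 1 / (1 + 199.53 + 4.4668) = 1/204.99 = 0.004878
[CO3²⁻] = α₂ × DIC = 0.004878 × 3.38 = 0.0165 mmol/L = 16.5 μmol/L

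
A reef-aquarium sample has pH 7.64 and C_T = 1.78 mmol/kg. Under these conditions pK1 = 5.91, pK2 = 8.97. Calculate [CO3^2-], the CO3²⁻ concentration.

[CO3²⁻] = 0.0781 mmol/kg

α₂ = 1 / (1 + [H⁺]/K2 + [H⁺]²/(K1K2)) = 1 / (1 + 10^+1.33 + 10^-0.40)
   = 1 / (1 + 21.380 + 0.39811) = 1/22.778 = 0.04390
[CO3²⁻] = α₂ × DIC = 0.04390 × 1.78 = 0.0781 mmol/kg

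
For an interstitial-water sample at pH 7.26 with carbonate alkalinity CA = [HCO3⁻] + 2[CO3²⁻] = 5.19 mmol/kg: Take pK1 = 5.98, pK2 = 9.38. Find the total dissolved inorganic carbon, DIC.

CA = [HCO3⁻] + 2[CO3²⁻] = (α₁ + 2α₂)·DIC
At pH 7.26: [H⁺]/K1 = 10^-1.28 = 0.052481, K2/[H⁺] = 10^-2.12 = 0.0075858
α₁ = 1/(1 + 0.052481 + 0.0075858) = 1/1.0601 = 0.9433; α₂ = α₁·K2/[H⁺] = 0.007156
α₁ + 2α₂ = 0.9576
DIC = CA / (α₁ + 2α₂) = 5.19 / 0.9576 = 5.42 mmol/kg

DIC = 5.42 mmol/kg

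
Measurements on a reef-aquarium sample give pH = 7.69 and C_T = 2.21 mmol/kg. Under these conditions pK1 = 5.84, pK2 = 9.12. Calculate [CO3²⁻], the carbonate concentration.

α₂ = 1 / (1 + [H⁺]/K2 + [H⁺]²/(K1K2)) = 1 / (1 + 10^+1.43 + 10^-0.42)
   = 1 / (1 + 26.915 + 0.38019) = 1/28.296 = 0.03534
[CO3²⁻] = α₂ × DIC = 0.03534 × 2.21 = 0.0781 mmol/kg

[CO3²⁻] = 0.0781 mmol/kg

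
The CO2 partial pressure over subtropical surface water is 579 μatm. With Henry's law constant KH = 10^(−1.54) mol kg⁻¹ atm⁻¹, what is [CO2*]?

KH = 10^(−1.54) = 2.884×10^-2 mol kg⁻¹ atm⁻¹
[CO2*] = KH · pCO2 = 2.884×10^-2 × 579×10^-6 atm = 1.67×10^-5 mol/kg

[CO2*] = 16.7 μmol/kg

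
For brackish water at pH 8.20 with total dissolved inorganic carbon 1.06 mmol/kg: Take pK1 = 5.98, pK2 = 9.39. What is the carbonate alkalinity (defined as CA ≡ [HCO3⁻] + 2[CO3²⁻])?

CA = [HCO3⁻] + 2[CO3²⁻] = (α₁ + 2α₂)·DIC
At pH 8.20: [H⁺]/K1 = 10^-2.22 = 0.0060256, K2/[H⁺] = 10^-1.19 = 0.064565
α₁ = 1/(1 + 0.0060256 + 0.064565) = 1/1.0706 = 0.9341; α₂ = α₁·K2/[H⁺] = 0.06031
α₁ + 2α₂ = 1.0547
CA = 1.0547 × 1.06 = 1.12 mmol/kg

CA = 1.12 mmol/kg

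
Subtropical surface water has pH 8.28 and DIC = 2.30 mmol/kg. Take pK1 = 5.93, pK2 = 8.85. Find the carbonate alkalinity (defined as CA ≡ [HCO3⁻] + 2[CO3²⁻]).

CA = [HCO3⁻] + 2[CO3²⁻] = (α₁ + 2α₂)·DIC
At pH 8.28: [H⁺]/K1 = 10^-2.35 = 0.0044668, K2/[H⁺] = 10^-0.57 = 0.26915
α₁ = 1/(1 + 0.0044668 + 0.26915) = 1/1.2736 = 0.7852; α₂ = α₁·K2/[H⁺] = 0.2113
α₁ + 2α₂ = 1.2078
CA = 1.2078 × 2.30 = 2.78 mmol/kg

CA = 2.78 mmol/kg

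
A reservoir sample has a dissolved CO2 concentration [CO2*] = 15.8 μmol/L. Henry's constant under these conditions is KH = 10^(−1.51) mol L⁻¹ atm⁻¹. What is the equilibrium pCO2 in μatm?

pCO2 = 511 μatm

KH = 10^(−1.51) = 3.090×10^-2 mol L⁻¹ atm⁻¹
pCO2 = [CO2*]/KH = 15.8×10^-6 / 3.090×10^-2 = 5.11×10^-4 atm = 511 μatm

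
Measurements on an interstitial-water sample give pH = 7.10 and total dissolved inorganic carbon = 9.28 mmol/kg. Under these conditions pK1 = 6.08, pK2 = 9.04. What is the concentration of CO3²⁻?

[CO3²⁻] = 0.0963 mmol/kg

α₂ = 1 / (1 + [H⁺]/K2 + [H⁺]²/(K1K2)) = 1 / (1 + 10^+1.94 + 10^+0.92)
   = 1 / (1 + 87.096 + 8.3176) = 1/96.414 = 0.01037
[CO3²⁻] = α₂ × DIC = 0.01037 × 9.28 = 0.0963 mmol/kg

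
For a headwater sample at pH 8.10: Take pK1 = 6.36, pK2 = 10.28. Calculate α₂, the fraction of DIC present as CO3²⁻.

α₂ = 0.00645

α₂ = 1 / (1 + [H⁺]/K2 + [H⁺]²/(K1K2)) = 1 / (1 + 10^+2.18 + 10^+0.44)
   = 1 / (1 + 151.36 + 2.7542) = 1/155.11 = 0.006447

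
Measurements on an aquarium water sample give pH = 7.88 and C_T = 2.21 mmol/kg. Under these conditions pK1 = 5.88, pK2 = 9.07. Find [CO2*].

[CO2*] = 0.0206 mmol/kg

α₀ = 1 / (1 + K1/[H⁺] + K1K2/[H⁺]²) = 1 / (1 + 10^+2.00 + 10^+0.81)
   = 1 / (1 + 100.00 + 6.4565) = 1/107.46 = 0.009306
[CO2*] = α₀ × DIC = 0.009306 × 2.21 = 0.0206 mmol/kg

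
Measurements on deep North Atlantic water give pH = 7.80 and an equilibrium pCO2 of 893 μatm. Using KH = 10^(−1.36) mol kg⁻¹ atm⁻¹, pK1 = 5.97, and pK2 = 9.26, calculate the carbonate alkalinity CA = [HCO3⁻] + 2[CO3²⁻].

[CO2*] = KH · pCO2 = 10^(−1.36) × 893×10^-6 = 3.898×10^-5 mol/kg
α₀ = 1/(1 + K1/[H⁺] + K1K2/[H⁺]²) = 1/(1 + 10^+1.83 + 10^+0.37) = 0.01409
DIC = [CO2*]/α₀ = 3.898×10^-5 / 0.01409 = 2.766 mmol/kg
CA = (α₁ + 2α₂)·DIC = (0.9529 + 2×0.03304) × 2.766 = 2.82 mmol/kg

CA = 2.82 mmol/kg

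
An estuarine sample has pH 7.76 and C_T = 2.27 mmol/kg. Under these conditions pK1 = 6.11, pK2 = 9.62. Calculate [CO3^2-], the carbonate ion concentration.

α₂ = 1 / (1 + [H⁺]/K2 + [H⁺]²/(K1K2)) = 1 / (1 + 10^+1.86 + 10^+0.21)
   = 1 / (1 + 72.444 + 1.6218) = 1/75.065 = 0.01332
[CO3²⁻] = α₂ × DIC = 0.01332 × 2.27 = 0.0302 mmol/kg

[CO3²⁻] = 0.0302 mmol/kg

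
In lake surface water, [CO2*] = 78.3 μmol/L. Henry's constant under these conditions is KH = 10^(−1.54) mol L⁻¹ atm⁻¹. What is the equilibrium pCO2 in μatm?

KH = 10^(−1.54) = 2.884×10^-2 mol L⁻¹ atm⁻¹
pCO2 = [CO2*]/KH = 78.3×10^-6 / 2.884×10^-2 = 2.71×10^-3 atm = 2710 μatm

pCO2 = 2710 μatm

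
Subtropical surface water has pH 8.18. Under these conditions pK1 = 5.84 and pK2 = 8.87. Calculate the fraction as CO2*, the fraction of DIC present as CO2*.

α₀ = 1 / (1 + K1/[H⁺] + K1K2/[H⁺]²) = 1 / (1 + 10^+2.34 + 10^+1.65)
   = 1 / (1 + 218.78 + 44.668) = 1/264.44 = 0.003782

α₀ = 0.00378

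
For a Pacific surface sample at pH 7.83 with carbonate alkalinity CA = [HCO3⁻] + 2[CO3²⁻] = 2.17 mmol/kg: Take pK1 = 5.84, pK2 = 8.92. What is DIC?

CA = [HCO3⁻] + 2[CO3²⁻] = (α₁ + 2α₂)·DIC
At pH 7.83: [H⁺]/K1 = 10^-1.99 = 0.010233, K2/[H⁺] = 10^-1.09 = 0.081283
α₁ = 1/(1 + 0.010233 + 0.081283) = 1/1.0915 = 0.9162; α₂ = α₁·K2/[H⁺] = 0.07447
α₁ + 2α₂ = 1.0651
DIC = CA / (α₁ + 2α₂) = 2.17 / 1.0651 = 2.04 mmol/kg

DIC = 2.04 mmol/kg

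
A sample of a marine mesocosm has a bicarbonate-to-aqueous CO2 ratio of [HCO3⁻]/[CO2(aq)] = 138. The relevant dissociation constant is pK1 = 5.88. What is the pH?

From K1 = [H⁺][HCO3⁻]/[CO2(aq)]:  pH = pK1 + log₁₀([HCO3⁻]/[CO2(aq)])
log₁₀(138) = +2.140
pH = 5.88 + (+2.140) = 8.02

pH = 8.02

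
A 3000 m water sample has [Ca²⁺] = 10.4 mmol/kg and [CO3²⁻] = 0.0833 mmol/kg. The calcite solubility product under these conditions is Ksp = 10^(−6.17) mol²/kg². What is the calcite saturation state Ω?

Ω = 1.28

Ksp = 10^(−6.17) = 6.761×10^-7
Ω = [Ca²⁺][CO3²⁻]/Ksp = (10.4×10^-3)(0.0833×10^-3) / 6.761×10^-7 = 1.28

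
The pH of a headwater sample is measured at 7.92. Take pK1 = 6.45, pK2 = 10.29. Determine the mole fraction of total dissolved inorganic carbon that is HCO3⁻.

α₁ = 0.963

α₁ = 1 / (1 + [H⁺]/K1 + K2/[H⁺]) = 1 / (1 + 10^-1.47 + 10^-2.37)
   = 1 / (1 + 0.033884 + 0.0042658) = 1/1.0382 = 0.9633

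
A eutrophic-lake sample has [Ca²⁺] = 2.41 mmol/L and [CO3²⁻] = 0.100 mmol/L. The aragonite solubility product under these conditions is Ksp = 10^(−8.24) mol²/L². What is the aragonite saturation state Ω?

Ω = 41.9

Ksp = 10^(−8.24) = 5.754×10^-9
Ω = [Ca²⁺][CO3²⁻]/Ksp = (2.41×10^-3)(0.100×10^-3) / 5.754×10^-9 = 41.9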